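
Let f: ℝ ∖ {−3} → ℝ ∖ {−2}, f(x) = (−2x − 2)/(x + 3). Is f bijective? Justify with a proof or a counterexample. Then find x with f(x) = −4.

-5

Suppose f(u) = f(v). Cross-multiplying: (−2u − 2)(v + 3) = (−2v − 2)(u + 3).
Expanding both sides and cancelling the symmetric terms leaves −4·(u − v) = 0. Since −4 ≠ 0, u = v. So f is injective.
For any y ≠ −2, solving y(x + 3) = −2x − 2 for x gives a well-defined x ≠ −3. So f is surjective.
Thus f is bijective.
Solving f(x) = −4: cross-multiplying gives −2x − 2 = −4(x + 3), which rearranges to 2x = −10, so x = −5.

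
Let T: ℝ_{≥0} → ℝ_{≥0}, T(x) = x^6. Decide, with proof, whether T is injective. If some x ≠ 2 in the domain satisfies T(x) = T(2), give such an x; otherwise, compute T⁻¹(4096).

On ℝ_{≥0}, x ↦ x^6 is strictly increasing, so T(s) = T(t) forces s = t. Hence T is injective.
Since x ↦ x^6 is strictly increasing on ℝ_{≥0}, it is injective there, so no x ≠ 2 in the domain has T(x) = T(2). We therefore compute T⁻¹(4096) = 4096^{1/6} = 4 (indeed 4^6 = 4096).

4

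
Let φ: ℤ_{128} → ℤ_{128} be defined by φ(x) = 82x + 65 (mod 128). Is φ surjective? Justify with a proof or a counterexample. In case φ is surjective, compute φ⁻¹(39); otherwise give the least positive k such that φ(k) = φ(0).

Since gcd(82, 128) = 2, we have 82x ≡ 0 (mod 2) for all x, so φ(x) ≡ 1 (mod 2).
But 0 ≢ 1 (mod 2), so 0 ∈ ℤ_{128} has no preimage. Hence φ is not surjective.
Since φ is not surjective, we find the least positive k with φ(k) = φ(0): this means 82k ≡ 0 (mod 128), i.e. 128 ∣ 82k. Since gcd(82, 128) = 2, dividing through by 2 this holds exactly when 64 ∣ 41k, and as gcd(41, 64) = 1, exactly when 64 ∣ k.
The smallest positive such k is 64.

64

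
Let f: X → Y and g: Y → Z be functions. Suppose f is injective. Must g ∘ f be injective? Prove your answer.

not injective

No. Take X = Y = Z = {1, 2, 3}, f = identity (injective), and g(x) = 1 for every x.
Then (g ∘ f)(1) = 1 = (g ∘ f)(3) with 1 ≠ 3, so g ∘ f is not injective.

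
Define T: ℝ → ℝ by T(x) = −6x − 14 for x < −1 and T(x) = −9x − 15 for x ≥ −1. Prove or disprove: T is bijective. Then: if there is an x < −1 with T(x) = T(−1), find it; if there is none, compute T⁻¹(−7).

-4/3

Both pieces are strictly decreasing (slopes −6 and −9), so each is injective on its own interval.
The left piece maps (−∞, −1) onto (−8, ∞); the right piece maps [−1, ∞) onto (−∞, −6].
These images overlap. In particular T(−1) = −6 (right piece), and solving −6x − 14 = −6 on the left piece gives x = −4/3 < −1.
So T(−4/3) = T(−1) with −4/3 ≠ −1, and T is not injective, hence not bijective. This x = −4/3 is the requested value below −1.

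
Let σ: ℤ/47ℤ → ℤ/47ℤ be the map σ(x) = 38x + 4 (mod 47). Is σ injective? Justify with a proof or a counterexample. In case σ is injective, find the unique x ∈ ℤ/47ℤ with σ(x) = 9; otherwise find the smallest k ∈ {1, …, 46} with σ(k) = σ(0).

36

If σ(u) = σ(v), then 38u ≡ 38v (mod 47). Because gcd(38, 47) = 1, we may cancel 38 to get u ≡ v (mod 47).
Thus σ is injective.
We now compute 38⁻¹ mod 47 explicitly. Euclid's algorithm: 47 = 1·38 + 9, 38 = 4·9 + 2, 9 = 4·2 + 1; back-substituting gives 1 = 26·38 − 21·47, so 38⁻¹ ≡ 26 (mod 47).
Since σ is injective, we compute σ⁻¹(9): solve 38x + 4 ≡ 9 (mod 47), i.e. 38x ≡ 5 (mod 47).
Multiplying by 38⁻¹ = 26 gives x ≡ 26·5 = 130 = 2·47 + 36 ≡ 36 (mod 47).
Check: σ(36) = 38·36 + 4 = 1372 = 29·47 + 9 ≡ 9 (mod 47).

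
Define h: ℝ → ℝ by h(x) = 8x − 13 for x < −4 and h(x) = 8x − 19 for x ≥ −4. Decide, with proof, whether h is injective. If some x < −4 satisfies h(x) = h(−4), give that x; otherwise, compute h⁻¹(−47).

-19/4

Both pieces are strictly increasing (slopes 8 and 8), so each is injective on its own interval.
The left piece maps (−∞, −4) onto (−∞, −45); the right piece maps [−4, ∞) onto [−51, ∞).
These images overlap. In particular h(−4) = −51 (right piece), and solving 8x − 13 = −51 on the left piece gives x = −19/4 < −4.
So h(−19/4) = h(−4) with −19/4 ≠ −4, and h is not injective. This x = −19/4 is the requested value below −4.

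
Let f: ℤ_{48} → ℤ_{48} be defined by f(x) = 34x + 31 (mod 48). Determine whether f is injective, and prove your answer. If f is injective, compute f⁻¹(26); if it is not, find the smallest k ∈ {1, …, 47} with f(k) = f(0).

24

We have gcd(34, 48) = 2 > 1. Taking u = 0 and v = 24: f(0) = 31 and f(24) = 34·24 + 31 = 847 ≡ 31 (mod 48).
So f(0) = f(24) while 0 ≠ 24, therefore f is not injective.
Since f is not injective, we find the least positive k with f(k) = f(0): this means 34k ≡ 0 (mod 48), i.e. 48 ∣ 34k. Since gcd(34, 48) = 2, dividing through by 2 this holds exactly when 24 ∣ 17k, and as gcd(17, 24) = 1, exactly when 24 ∣ k.
The smallest positive such k is 24.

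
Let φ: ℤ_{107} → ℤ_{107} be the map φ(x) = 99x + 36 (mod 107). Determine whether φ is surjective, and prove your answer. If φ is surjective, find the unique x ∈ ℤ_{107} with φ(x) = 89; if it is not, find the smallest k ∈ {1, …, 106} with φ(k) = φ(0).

87

Since gcd(99, 107) = 1, 99 is invertible modulo 107. Euclid's algorithm: 107 = 1·99 + 8, 99 = 12·8 + 3, 8 = 2·3 + 2, 3 = 1·2 + 1; back-substituting gives 1 = 40·99 − 37·107, so 99⁻¹ ≡ 40 (mod 107).
For any y ∈ ℤ_{107}, x = 40(y − 36) mod 107 satisfies φ(x) = 99·40(y − 36) + 36 ≡ y (since 99·40 ≡ 1 mod 107). So every y has a preimage.
Therefore φ is surjective.
Since φ is surjective, we compute φ⁻¹(89): solve 99x + 36 ≡ 89 (mod 107), i.e. 99x ≡ 53 (mod 107).
Multiplying by 99⁻¹ = 40 gives x ≡ 40·53 = 2120 = 19·107 + 87 ≡ 87 (mod 107).
Check: φ(87) = 99·87 + 36 = 8649 = 80·107 + 89 ≡ 89 (mod 107).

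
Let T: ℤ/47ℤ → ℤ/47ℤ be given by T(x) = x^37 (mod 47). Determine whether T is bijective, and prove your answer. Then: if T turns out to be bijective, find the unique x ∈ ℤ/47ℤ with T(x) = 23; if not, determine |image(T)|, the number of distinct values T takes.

Since 47 is prime, the nonzero elements of ℤ/47ℤ form a cyclic group of order 46.
As gcd(37, 46) = 1, raising to the 37th power is a bijection on this group: if a^37 ≡ b^37 then (ab^{−1})^37 = 1, and the only element of order dividing gcd(37, 46) = 1 is 1, so a = b.
With T(0) = 0 this makes T injective on all of ℤ/47ℤ, hence bijective (finite equal-size domain and codomain). In particular T is bijective.
Since T is bijective, we find the preimage of 23. The inverse of x ↦ x^37 on (ℤ/47ℤ)^× is x ↦ x^5, because 37·5 = 185 = 4·46 + 1 ≡ 1 (mod 46) and x^{46} = 1 for x ≠ 0 (Fermat). So T⁻¹(23) = 23^5 mod 47.
Repeated squaring mod 47: 23^1 ≡ 23, 23^2 ≡ 23² = 529 ≡ 12, 23^4 ≡ 12² = 144 ≡ 3. Since 5 = 4 + 1, 23^5 ≡ 3·23: 3·23 = 69 ≡ 22. So 23^5 ≡ 22 (mod 47).
Hence T⁻¹(23) = 22.

22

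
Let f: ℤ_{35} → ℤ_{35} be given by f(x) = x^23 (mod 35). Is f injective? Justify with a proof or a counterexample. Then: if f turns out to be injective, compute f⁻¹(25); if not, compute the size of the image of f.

30

Computing x^23 mod 35 for each x (by repeated squaring, reducing mod 35 at every step), the values f(0), f(1), …, f(34) are: 0, 1, 18, 12, 9, 10, 6, 28, 22, 4, 5, 16, 3, 27, 14, 15, 11, 33, 2, 24, 20, 21, 8, 32, 19, 30, 31, 13, 7, 29, 25, 26, 23, 17, 34.
Every element of ℤ_{35} appears exactly once in this list, so f is a bijection, and in particular injective.
Since f is injective, we read off the preimage of 25 from the same table: f(30) = 25, so f⁻¹(25) = 30.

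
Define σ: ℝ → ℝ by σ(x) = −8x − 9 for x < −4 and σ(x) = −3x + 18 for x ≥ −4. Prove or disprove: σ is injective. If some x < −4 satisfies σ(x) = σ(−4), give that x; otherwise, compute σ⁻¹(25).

Both pieces are strictly decreasing (slopes −8 and −3), so each is injective on its own interval.
The left piece maps (−∞, −4) onto (23, ∞); the right piece maps [−4, ∞) onto (−∞, 30].
These images overlap. In particular σ(−4) = 30 (right piece), and solving −8x − 9 = 30 on the left piece gives x = −39/8 < −4.
So σ(−39/8) = σ(−4) with −39/8 ≠ −4, and σ is not injective. This x = −39/8 is the requested value below −4.

-39/8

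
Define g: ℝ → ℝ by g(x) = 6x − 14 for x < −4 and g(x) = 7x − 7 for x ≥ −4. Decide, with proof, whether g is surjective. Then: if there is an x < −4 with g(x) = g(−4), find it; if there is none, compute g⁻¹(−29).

-22/7

Both pieces are strictly increasing (slopes 6 and 7), so each is injective on its own interval.
The left piece maps (−∞, −4) onto (−∞, −38); the right piece maps [−4, ∞) onto [−35, ∞).
The union (−∞, −38) ∪ [−35, ∞) omits the interval between −38 and −35; in particular −38 has no preimage. So g is not surjective.
Because the two images are disjoint, no x < −4 has g(x) = g(−4), so we compute g⁻¹(−29): −29 lies in [−35, ∞), so solve 7x − 7 = −29: x = (−29 + 7)/7 = −22/7.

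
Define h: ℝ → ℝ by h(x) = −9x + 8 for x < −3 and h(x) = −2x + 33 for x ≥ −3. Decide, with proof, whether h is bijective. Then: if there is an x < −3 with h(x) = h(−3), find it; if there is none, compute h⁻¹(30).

Both pieces are strictly decreasing (slopes −9 and −2), so each is injective on its own interval.
The left piece maps (−∞, −3) onto (35, ∞); the right piece maps [−3, ∞) onto (−∞, 39].
These images overlap. In particular h(−3) = 39 (right piece), and solving −9x + 8 = 39 on the left piece gives x = −31/9 < −3.
So h(−31/9) = h(−3) with −31/9 ≠ −3, and h is not injective, hence not bijective. This x = −31/9 is the requested value below −3.

-31/9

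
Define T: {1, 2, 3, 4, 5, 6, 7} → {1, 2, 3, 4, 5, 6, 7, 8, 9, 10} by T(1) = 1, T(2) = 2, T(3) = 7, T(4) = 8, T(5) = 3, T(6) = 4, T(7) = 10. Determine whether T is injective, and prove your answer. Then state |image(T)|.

The values T(1), …, T(7) are 1, 2, 7, 8, 3, 4, 10 — all distinct.
So T(s) = T(t) only when s = t, and T is injective.
The image of T is {1, 2, 3, 4, 7, 8, 10}, which has 7 elements.

7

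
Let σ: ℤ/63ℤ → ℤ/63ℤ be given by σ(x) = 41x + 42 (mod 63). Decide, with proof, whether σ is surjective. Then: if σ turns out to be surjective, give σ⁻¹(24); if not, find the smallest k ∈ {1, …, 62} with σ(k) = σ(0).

18

Since gcd(41, 63) = 1, 41 is invertible modulo 63. Euclid's algorithm: 63 = 1·41 + 22, 41 = 1·22 + 19, 22 = 1·19 + 3, 19 = 6·3 + 1; back-substituting gives 1 = 20·41 − 13·63, so 41⁻¹ ≡ 20 (mod 63).
Then y ↦ 20(y − 42) is a two-sided inverse to σ, so every y ∈ ℤ/63ℤ has a preimage.
Thus σ is surjective.
Since σ is surjective, we compute σ⁻¹(24): solve 41x + 42 ≡ 24 (mod 63), i.e. 41x ≡ 45 (mod 63).
Multiplying by 41⁻¹ = 20 gives x ≡ 20·45 = 900 = 14·63 + 18 ≡ 18 (mod 63).
Check: σ(18) = 41·18 + 42 = 780 = 12·63 + 24 ≡ 24 (mod 63).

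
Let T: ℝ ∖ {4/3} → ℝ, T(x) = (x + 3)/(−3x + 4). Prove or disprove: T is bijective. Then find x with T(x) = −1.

If T(x) = −1/3, cross-multiplying gives −3(x + 3) = 1(−3x + 4), which simplifies to −9 = 4 — false.  So −1/3 has no preimage and T is not surjective.
Therefore T is not bijective.
Solving T(x) = −1: cross-multiplying gives x + 3 = −1(−3x + 4), which rearranges to −2x = −7, so x = 7/2.

7/2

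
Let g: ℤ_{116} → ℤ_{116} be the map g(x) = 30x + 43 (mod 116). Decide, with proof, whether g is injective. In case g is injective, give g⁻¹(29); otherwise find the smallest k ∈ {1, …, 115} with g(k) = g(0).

58

We have gcd(30, 116) = 2 > 1. Taking x_1 = 0 and x_2 = 58: g(0) = 43 and g(58) = 30·58 + 43 = 1783 ≡ 43 (mod 116).
So g(0) = g(58) while 0 ≠ 58, thus g is not injective.
Since g is not injective, we find the least positive k with g(k) = g(0): this means 30k ≡ 0 (mod 116), i.e. 116 ∣ 30k. Since gcd(30, 116) = 2, dividing through by 2 this holds exactly when 58 ∣ 15k, and as gcd(15, 58) = 1, exactly when 58 ∣ k.
The smallest positive such k is 58.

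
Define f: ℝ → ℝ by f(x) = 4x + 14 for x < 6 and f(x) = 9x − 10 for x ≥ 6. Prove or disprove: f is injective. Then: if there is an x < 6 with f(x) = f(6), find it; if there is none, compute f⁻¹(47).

Both pieces are strictly increasing (slopes 4 and 9), so each is injective on its own interval.
The left piece maps (−∞, 6) onto (−∞, 38); the right piece maps [6, ∞) onto [44, ∞).
These images are disjoint, so no value is attained by both pieces. Thus f is injective.
Because the two images are disjoint, no x < 6 has f(x) = f(6), so we compute f⁻¹(47): 47 lies in [44, ∞), so solve 9x − 10 = 47: x = (47 + 10)/9 = 19/3.

19/3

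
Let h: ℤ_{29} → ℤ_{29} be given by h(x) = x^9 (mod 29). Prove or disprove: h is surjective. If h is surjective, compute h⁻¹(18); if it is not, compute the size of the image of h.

Since 29 is prime, the nonzero elements of ℤ_{29} form a cyclic group of order 28.
As gcd(9, 28) = 1, raising to the 9th power is a bijection on this group: if x_1^9 ≡ x_2^9 then (x_1x_2^{−1})^9 = 1, and the only element of order dividing gcd(9, 28) = 1 is 1, so x_1 = x_2.
With h(0) = 0 this makes h injective on all of ℤ_{29}, hence bijective (finite equal-size domain and codomain). In particular h is surjective.
Since h is surjective, we find the preimage of 18. The inverse of x ↦ x^9 on (ℤ_{29})^× is x ↦ x^25, because 9·25 = 225 = 8·28 + 1 ≡ 1 (mod 28) and x^{28} = 1 for x ≠ 0 (Fermat). So h⁻¹(18) = 18^25 mod 29.
Repeated squaring mod 29: 18^1 ≡ 18, 18^2 ≡ 18² = 324 ≡ 5, 18^4 ≡ 5² = 25, 18^8 ≡ 25² = 625 ≡ 16, 18^16 ≡ 16² = 256 ≡ 24. Since 25 = 16 + 8 + 1, 18^25 ≡ 24·16·18: 24·16 = 384 ≡ 7, then 7·18 = 126 ≡ 10. So 18^25 ≡ 10 (mod 29).
Hence h⁻¹(18) = 10.

10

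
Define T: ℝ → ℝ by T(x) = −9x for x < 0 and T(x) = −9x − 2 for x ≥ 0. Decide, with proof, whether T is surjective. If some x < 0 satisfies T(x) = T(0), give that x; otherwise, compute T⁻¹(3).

-1/3

Both pieces are strictly decreasing (slopes −9 and −9), so each is injective on its own interval.
The left piece maps (−∞, 0) onto (0, ∞); the right piece maps [0, ∞) onto (−∞, −2].
The union (0, ∞) ∪ (−∞, −2] omits the interval between 0 and −2; in particular 0 has no preimage. So T is not surjective.
Because the two images are disjoint, no x < 0 has T(x) = T(0), so we compute T⁻¹(3): 3 lies in (0, ∞), so solve −9x = 3: x = (3 − 0)/(−9) = −1/3.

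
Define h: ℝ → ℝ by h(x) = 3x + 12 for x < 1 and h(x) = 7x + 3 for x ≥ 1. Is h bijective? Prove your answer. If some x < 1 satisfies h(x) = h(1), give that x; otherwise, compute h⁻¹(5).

Both pieces are strictly increasing (slopes 3 and 7), so each is injective on its own interval.
The left piece maps (−∞, 1) onto (−∞, 15); the right piece maps [1, ∞) onto [10, ∞).
These images overlap. In particular h(1) = 10 (right piece), and solving 3x + 12 = 10 on the left piece gives x = −2/3 < 1.
So h(−2/3) = h(1) with −2/3 ≠ 1, and h is not injective, hence not bijective. This x = −2/3 is the requested value below 1.

-2/3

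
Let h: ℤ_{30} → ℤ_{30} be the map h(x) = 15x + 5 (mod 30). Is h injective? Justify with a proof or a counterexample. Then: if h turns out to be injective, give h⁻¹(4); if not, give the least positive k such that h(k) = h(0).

We have gcd(15, 30) = 15 > 1. Taking s = 0 and t = 2: h(0) = 5 and h(2) = 15·2 + 5 = 35 ≡ 5 (mod 30).
So h(0) = h(2) while 0 ≠ 2, hence h is not injective.
Since h is not injective, we find the least positive k with h(k) = h(0): this means 15k ≡ 0 (mod 30), i.e. 30 ∣ 15k. Since gcd(15, 30) = 15, dividing through by 15 this holds exactly when 2 ∣ k.
The smallest positive such k is 2.

2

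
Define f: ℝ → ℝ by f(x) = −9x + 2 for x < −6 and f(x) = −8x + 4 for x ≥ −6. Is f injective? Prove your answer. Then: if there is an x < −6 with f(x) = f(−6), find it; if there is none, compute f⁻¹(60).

Both pieces are strictly decreasing (slopes −9 and −8), so each is injective on its own interval.
The left piece maps (−∞, −6) onto (56, ∞); the right piece maps [−6, ∞) onto (−∞, 52].
These images are disjoint, so no value is attained by both pieces. Therefore f is injective.
Because the two images are disjoint, no x < −6 has f(x) = f(−6), so we compute f⁻¹(60): 60 lies in (56, ∞), so solve −9x + 2 = 60: x = (60 − 2)/(−9) = −58/9.

-58/9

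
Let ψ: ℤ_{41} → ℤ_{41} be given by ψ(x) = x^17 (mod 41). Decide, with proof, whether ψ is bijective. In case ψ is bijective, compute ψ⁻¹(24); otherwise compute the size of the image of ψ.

Since 41 is prime, the nonzero elements of ℤ_{41} form a cyclic group of order 40.
As gcd(17, 40) = 1, raising to the 17th power is a bijection on this group: if s^17 ≡ t^17 then (st^{−1})^17 = 1, and the only element of order dividing gcd(17, 40) = 1 is 1, so s = t.
With ψ(0) = 0 this makes ψ injective on all of ℤ_{41}, hence bijective (finite equal-size domain and codomain). In particular ψ is bijective.
Since ψ is bijective, we find the preimage of 24. The inverse of x ↦ x^17 on (ℤ_{41})^× is x ↦ x^33, because 17·33 = 561 = 14·40 + 1 ≡ 1 (mod 40) and x^{40} = 1 for x ≠ 0 (Fermat). So ψ⁻¹(24) = 24^33 mod 41.
Repeated squaring mod 41: 24^1 ≡ 24, 24^2 ≡ 24² = 576 ≡ 2, 24^4 ≡ 2² = 4, 24^8 ≡ 4² = 16, 24^16 ≡ 16² = 256 ≡ 10, 24^32 ≡ 10² = 100 ≡ 18. Since 33 = 32 + 1, 24^33 ≡ 18·24: 18·24 = 432 ≡ 22. So 24^33 ≡ 22 (mod 41).
Hence ψ⁻¹(24) = 22.

22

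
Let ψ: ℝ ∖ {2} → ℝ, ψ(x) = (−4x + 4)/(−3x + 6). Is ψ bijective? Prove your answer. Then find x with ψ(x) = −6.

If ψ(x) = 4/3, cross-multiplying gives −3(−4x + 4) = −4(−3x + 6), which simplifies to −12 = −24 — false.  So 4/3 has no preimage and ψ is not surjective.
Therefore ψ is not bijective.
Solving ψ(x) = −6: cross-multiplying gives −4x + 4 = −6(−3x + 6), which rearranges to −22x = −40, so x = 20/11.

20/11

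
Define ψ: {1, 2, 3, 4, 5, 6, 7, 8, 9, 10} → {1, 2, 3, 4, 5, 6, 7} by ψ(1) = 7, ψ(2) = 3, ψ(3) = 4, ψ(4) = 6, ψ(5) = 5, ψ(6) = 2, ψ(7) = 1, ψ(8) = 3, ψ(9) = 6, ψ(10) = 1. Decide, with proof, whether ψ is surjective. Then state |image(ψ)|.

Every element of the codomain has a preimage: 1 = ψ(7), 2 = ψ(6), 3 = ψ(2), 4 = ψ(3), 5 = ψ(5), 6 = ψ(4), 7 = ψ(1).
Hence ψ is surjective.
The image of ψ is {1, 2, 3, 4, 5, 6, 7}, which has 7 elements.

7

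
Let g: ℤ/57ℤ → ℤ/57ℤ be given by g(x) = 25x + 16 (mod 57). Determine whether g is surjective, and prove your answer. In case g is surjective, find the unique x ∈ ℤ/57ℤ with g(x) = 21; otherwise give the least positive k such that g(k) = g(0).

By definition, surjectivity means every element of the codomain has a preimage under g.
Since gcd(25, 57) = 1, 25 is invertible modulo 57. Euclid's algorithm: 57 = 2·25 + 7, 25 = 3·7 + 4, 7 = 1·4 + 3, 4 = 1·3 + 1; back-substituting gives 1 = 16·25 − 7·57, so 25⁻¹ ≡ 16 (mod 57).
For any y ∈ ℤ/57ℤ, x = 16(y − 16) mod 57 satisfies g(x) = 25·16(y − 16) + 16 ≡ y (since 25·16 ≡ 1 mod 57). So every y has a preimage.
Hence g is surjective.
Since g is surjective, we find g⁻¹(21): we need 25x ≡ 21 − 16 ≡ 5 (mod 57). Using 25⁻¹ = 16: x ≡ 16·5 = 80 = 1·57 + 23, so x = 23.
Check: g(23) = 25·23 + 16 = 591 = 10·57 + 21 ≡ 21 (mod 57).

23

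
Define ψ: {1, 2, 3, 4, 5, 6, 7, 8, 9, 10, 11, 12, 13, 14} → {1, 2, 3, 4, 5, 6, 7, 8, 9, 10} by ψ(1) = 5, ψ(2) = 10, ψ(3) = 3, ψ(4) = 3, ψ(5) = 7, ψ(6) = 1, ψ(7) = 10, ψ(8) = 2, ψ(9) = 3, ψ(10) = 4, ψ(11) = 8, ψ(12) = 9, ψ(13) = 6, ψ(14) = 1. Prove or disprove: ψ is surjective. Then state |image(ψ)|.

10

Every element of the codomain has a preimage: 1 = ψ(6), 2 = ψ(8), 3 = ψ(3), 4 = ψ(10), 5 = ψ(1), 6 = ψ(13), 7 = ψ(5), 8 = ψ(11), 9 = ψ(12), 10 = ψ(2).
Hence ψ is surjective.
The image of ψ is {1, 2, 3, 4, 5, 6, 7, 8, 9, 10}, which has 10 elements.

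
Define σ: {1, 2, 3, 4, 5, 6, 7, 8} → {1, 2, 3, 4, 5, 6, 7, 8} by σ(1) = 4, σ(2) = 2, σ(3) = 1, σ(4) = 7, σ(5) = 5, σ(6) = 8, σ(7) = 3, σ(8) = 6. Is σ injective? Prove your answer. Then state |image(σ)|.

The values σ(1), …, σ(8) are 4, 2, 1, 7, 5, 8, 3, 6 — all distinct.
So σ(s) = σ(t) only when s = t, and σ is injective.
The image of σ is {1, 2, 3, 4, 5, 6, 7, 8}, which has 8 elements.

8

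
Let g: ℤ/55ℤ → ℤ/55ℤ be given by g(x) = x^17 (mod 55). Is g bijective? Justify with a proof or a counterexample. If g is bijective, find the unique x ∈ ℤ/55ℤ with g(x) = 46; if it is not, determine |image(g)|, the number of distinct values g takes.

41

Computing x^17 mod 55 for each x (by repeated squaring, reducing mod 55 at every step), the values g(0), g(1), …, g(54) are: 0, 1, 7, 53, 49, 25, 41, 17, 13, 4, 10, 11, 12, 18, 9, 5, 36, 52, 28, 24, 15, 21, 22, 23, 29, 20, 16, 47, 8, 39, 35, 26, 32, 33, 34, 40, 31, 27, 3, 19, 50, 46, 37, 43, 44, 45, 51, 42, 38, 14, 30, 6, 2, 48, 54.
Every element of ℤ/55ℤ appears exactly once in this list, so g is a bijection, and in particular bijective.
Since g is bijective, we read off the preimage of 46 from the same table: g(41) = 46, so g⁻¹(46) = 41.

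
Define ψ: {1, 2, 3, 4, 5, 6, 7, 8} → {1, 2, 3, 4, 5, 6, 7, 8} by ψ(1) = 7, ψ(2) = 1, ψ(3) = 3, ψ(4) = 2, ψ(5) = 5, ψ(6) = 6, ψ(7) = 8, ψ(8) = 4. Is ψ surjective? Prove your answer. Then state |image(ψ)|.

8

Every element of the codomain has a preimage: 1 = ψ(2), 2 = ψ(4), 3 = ψ(3), 4 = ψ(8), 5 = ψ(5), 6 = ψ(6), 7 = ψ(1), 8 = ψ(7).
Therefore ψ is surjective.
The image of ψ is {1, 2, 3, 4, 5, 6, 7, 8}, which has 8 elements.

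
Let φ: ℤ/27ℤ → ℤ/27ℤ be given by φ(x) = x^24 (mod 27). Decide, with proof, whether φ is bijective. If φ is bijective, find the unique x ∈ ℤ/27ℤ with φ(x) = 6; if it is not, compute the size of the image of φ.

4

φ(0) = 0^24 = 0.
φ(3): Repeated squaring mod 27: 3^1 ≡ 3, 3^2 ≡ 3² = 9, 3^4 ≡ 9² = 81 ≡ 0, 3^8 ≡ 0² = 0, 3^16 ≡ 0² = 0. Since 24 = 16 + 8, 3^24 ≡ 0·0: 0·0 = 0. So 3^24 ≡ 0 (mod 27).
So φ(0) = φ(3) = 0 while 0 ≠ 3, therefore φ is not injective, hence not bijective.
Since φ is not bijective, we determine |image(φ)|. Computing x^24 mod 27 for each x (by repeated squaring, reducing mod 27 at every step), the values φ(0), φ(1), …, φ(26) are: 0, 1, 10, 0, 19, 19, 0, 10, 1, 0, 1, 10, 0, 19, 19, 0, 10, 1, 0, 1, 10, 0, 19, 19, 0, 10, 1.
The distinct values are {0, 1, 10, 19}; there are 4 of them.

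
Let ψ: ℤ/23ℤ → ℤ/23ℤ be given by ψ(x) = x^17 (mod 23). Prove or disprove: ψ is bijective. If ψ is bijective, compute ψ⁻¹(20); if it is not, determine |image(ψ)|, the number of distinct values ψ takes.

Since 23 is prime, the nonzero elements of ℤ/23ℤ form a cyclic group of order 22.
As gcd(17, 22) = 1, raising to the 17th power is a bijection on this group: if u^17 ≡ v^17 then (uv^{−1})^17 = 1, and the only element of order dividing gcd(17, 22) = 1 is 1, so u = v.
With ψ(0) = 0 this makes ψ injective on all of ℤ/23ℤ, hence bijective (finite equal-size domain and codomain). In particular ψ is bijective.
Since ψ is bijective, we find the preimage of 20. The inverse of x ↦ x^17 on (ℤ/23ℤ)^× is x ↦ x^13, because 17·13 = 221 = 10·22 + 1 ≡ 1 (mod 22) and x^{22} = 1 for x ≠ 0 (Fermat). So ψ⁻¹(20) = 20^13 mod 23.
Repeated squaring mod 23: 20^1 ≡ 20, 20^2 ≡ 20² = 400 ≡ 9, 20^4 ≡ 9² = 81 ≡ 12, 20^8 ≡ 12² = 144 ≡ 6. Since 13 = 8 + 4 + 1, 20^13 ≡ 6·12·20: 6·12 = 72 ≡ 3, then 3·20 = 60 ≡ 14. So 20^13 ≡ 14 (mod 23).
Hence ψ⁻¹(20) = 14.

14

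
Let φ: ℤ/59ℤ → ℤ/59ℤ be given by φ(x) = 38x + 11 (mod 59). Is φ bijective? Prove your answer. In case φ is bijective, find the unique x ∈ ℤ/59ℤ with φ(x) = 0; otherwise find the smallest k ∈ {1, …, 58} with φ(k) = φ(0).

23

Suppose φ(x_1) = φ(x_2) in ℤ/59ℤ. Then 38x_1 + 11 ≡ 38x_2 + 11 (mod 59), so 38(x_1 − x_2) ≡ 0 (mod 59).
Since gcd(38, 59) = 1, 38 is invertible modulo 59, hence x_1 − x_2 ≡ 0 (mod 59), i.e. x_1 = x_2.
We now compute 38⁻¹ mod 59 explicitly. Euclid's algorithm: 59 = 1·38 + 21, 38 = 1·21 + 17, 21 = 1·17 + 4, 17 = 4·4 + 1; back-substituting gives 1 = 14·38 − 9·59, so 38⁻¹ ≡ 14 (mod 59).
For any y ∈ ℤ/59ℤ, x = 14(y − 11) mod 59 satisfies φ(x) = 38·14(y − 11) + 11 ≡ y (since 38·14 ≡ 1 mod 59). So every y has a preimage.
Thus φ is bijective.
Since φ is bijective, we compute φ⁻¹(0): solve 38x + 11 ≡ 0 (mod 59), i.e. 38x ≡ 48 (mod 59).
Multiplying by 38⁻¹ = 14 gives x ≡ 14·48 = 672 = 11·59 + 23 ≡ 23 (mod 59).
Check: φ(23) = 38·23 + 11 = 885 = 15·59 + 0 ≡ 0 (mod 59).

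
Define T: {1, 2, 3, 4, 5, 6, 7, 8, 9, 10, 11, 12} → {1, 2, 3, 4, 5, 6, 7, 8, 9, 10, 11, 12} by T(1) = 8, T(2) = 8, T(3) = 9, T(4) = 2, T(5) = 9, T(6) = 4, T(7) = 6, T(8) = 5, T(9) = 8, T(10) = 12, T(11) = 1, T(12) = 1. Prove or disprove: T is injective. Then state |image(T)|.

8

T(1) = 8 = T(2) with 1 ≠ 2, so T is not injective.
The image of T is {1, 2, 4, 5, 6, 8, 9, 12}, which has 8 elements.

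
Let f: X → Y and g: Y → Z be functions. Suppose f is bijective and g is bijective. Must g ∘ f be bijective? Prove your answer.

bijective

Injectivity: if g(f(x_1)) = g(f(x_2)) then f(x_1) = f(x_2) (g injective) so x_1 = x_2 (f injective).
Surjectivity: for c ∈ Z pick b with g(b) = c, then a with f(a) = b; then (g ∘ f)(a) = c.
Thus g ∘ f is bijective.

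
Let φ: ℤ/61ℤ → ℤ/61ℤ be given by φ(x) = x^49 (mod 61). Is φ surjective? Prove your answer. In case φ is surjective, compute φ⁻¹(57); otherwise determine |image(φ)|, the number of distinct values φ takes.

12

Since 61 is prime, the nonzero elements of ℤ/61ℤ form a cyclic group of order 60.
As gcd(49, 60) = 1, raising to the 49th power is a bijection on this group: if x_1^49 ≡ x_2^49 then (x_1x_2^{−1})^49 = 1, and the only element of order dividing gcd(49, 60) = 1 is 1, so x_1 = x_2.
With φ(0) = 0 this makes φ injective on all of ℤ/61ℤ, hence bijective (finite equal-size domain and codomain). In particular φ is surjective.
Since φ is surjective, we find the preimage of 57. The inverse of x ↦ x^49 on (ℤ/61ℤ)^× is x ↦ x^49, because 49·49 = 2401 = 40·60 + 1 ≡ 1 (mod 60) and x^{60} = 1 for x ≠ 0 (Fermat). So φ⁻¹(57) = 57^49 mod 61.
Repeated squaring mod 61: 57^1 ≡ 57, 57^2 ≡ 57² = 3249 ≡ 16, 57^4 ≡ 16² = 256 ≡ 12, 57^8 ≡ 12² = 144 ≡ 22, 57^16 ≡ 22² = 484 ≡ 57, 57^32 ≡ 57² = 3249 ≡ 16. Since 49 = 32 + 16 + 1, 57^49 ≡ 16·57·57: 16·57 = 912 ≡ 58, then 58·57 = 3306 ≡ 12. So 57^49 ≡ 12 (mod 61).
Hence φ⁻¹(57) = 12.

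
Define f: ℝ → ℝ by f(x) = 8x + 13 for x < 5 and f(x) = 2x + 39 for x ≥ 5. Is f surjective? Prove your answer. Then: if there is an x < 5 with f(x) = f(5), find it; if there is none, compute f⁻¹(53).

9/2

Both pieces are strictly increasing (slopes 8 and 2), so each is injective on its own interval.
The left piece maps (−∞, 5) onto (−∞, 53); the right piece maps [5, ∞) onto [49, ∞).
The union (−∞, 53) ∪ [49, ∞) covers ℝ, so f is surjective.
For the follow-up: the images overlap, so an x < 5 with f(x) = f(5) exists. f(5) = 49; solving 8x + 13 = 49 for x < 5 gives x = (49 − 13)/8 = 9/2.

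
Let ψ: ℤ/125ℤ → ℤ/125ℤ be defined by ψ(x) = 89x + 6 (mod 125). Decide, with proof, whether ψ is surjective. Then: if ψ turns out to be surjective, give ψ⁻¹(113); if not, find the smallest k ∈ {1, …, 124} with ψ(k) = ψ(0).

Since gcd(89, 125) = 1, 89 is invertible modulo 125. Euclid's algorithm: 125 = 1·89 + 36, 89 = 2·36 + 17, 36 = 2·17 + 2, 17 = 8·2 + 1; back-substituting gives 1 = 59·89 − 42·125, so 89⁻¹ ≡ 59 (mod 125).
For any y ∈ ℤ/125ℤ, x = 59(y − 6) mod 125 satisfies ψ(x) = 89·59(y − 6) + 6 ≡ y (since 89·59 ≡ 1 mod 125). So every y has a preimage.
So ψ is surjective.
Since ψ is surjective, we find ψ⁻¹(113): we need 89x ≡ 113 − 6 ≡ 107 (mod 125). Using 89⁻¹ = 59: x ≡ 59·107 = 6313 = 50·125 + 63, so x = 63.
Check: ψ(63) = 89·63 + 6 = 5613 = 44·125 + 113 ≡ 113 (mod 125).

63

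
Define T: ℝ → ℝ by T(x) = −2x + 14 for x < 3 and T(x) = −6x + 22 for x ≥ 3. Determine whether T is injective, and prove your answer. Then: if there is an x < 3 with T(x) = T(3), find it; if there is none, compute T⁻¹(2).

10/3

Both pieces are strictly decreasing (slopes −2 and −6), so each is injective on its own interval.
The left piece maps (−∞, 3) onto (8, ∞); the right piece maps [3, ∞) onto (−∞, 4].
These images are disjoint, so no value is attained by both pieces. Thus T is injective.
Because the two images are disjoint, no x < 3 has T(x) = T(3), so we compute T⁻¹(2): 2 lies in (−∞, 4], so solve −6x + 22 = 2: x = (2 − 22)/(−6) = 10/3.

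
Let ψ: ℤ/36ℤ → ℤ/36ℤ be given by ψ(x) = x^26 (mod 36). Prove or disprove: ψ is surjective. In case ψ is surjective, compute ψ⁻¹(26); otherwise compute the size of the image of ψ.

8

ψ(0) = 0^26 = 0.
ψ(6): Repeated squaring mod 36: 6^1 ≡ 6, 6^2 ≡ 6² = 36 ≡ 0, 6^4 ≡ 0² = 0, 6^8 ≡ 0² = 0, 6^16 ≡ 0² = 0. Since 26 = 16 + 8 + 2, 6^26 ≡ 0·0·0: 0·0 = 0, then 0·0 = 0. So 6^26 ≡ 0 (mod 36).
So ψ(0) = ψ(6) = 0 while 0 ≠ 6, so ψ is not injective.
A non-injective map from the 36-element set ℤ/36ℤ to itself takes at most 35 distinct values, so it cannot be surjective. So ψ is not surjective.
Since ψ is not surjective, we determine |image(ψ)|. Computing x^26 mod 36 for each x (by repeated squaring, reducing mod 36 at every step), the values ψ(0), ψ(1), …, ψ(35) are: 0, 1, 4, 9, 16, 25, 0, 13, 28, 9, 28, 13, 0, 25, 16, 9, 4, 1, 0, 1, 4, 9, 16, 25, 0, 13, 28, 9, 28, 13, 0, 25, 16, 9, 4, 1.
The distinct values are {0, 1, 4, 9, 13, 16, 25, 28}; there are 8 of them.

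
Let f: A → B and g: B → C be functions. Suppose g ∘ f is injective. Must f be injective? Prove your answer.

Suppose f(u) = f(v). Applying g: (g ∘ f)(u) = (g ∘ f)(v). Since g ∘ f is injective, u = v. Therefore f is injective.

injective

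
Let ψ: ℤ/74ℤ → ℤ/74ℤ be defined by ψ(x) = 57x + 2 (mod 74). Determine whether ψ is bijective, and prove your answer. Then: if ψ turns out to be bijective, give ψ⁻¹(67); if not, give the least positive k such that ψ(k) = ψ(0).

31

Recall that injectivity means: for all u, v in the domain, ψ(u) = ψ(v) implies u = v.
Suppose ψ(u) = ψ(v) in ℤ/74ℤ. Then 57u + 2 ≡ 57v + 2 (mod 74), hence 57(u − v) ≡ 0 (mod 74).
Since gcd(57, 74) = 1, 57 is invertible modulo 74, so u − v ≡ 0 (mod 74), i.e. u = v.
We now compute 57⁻¹ mod 74 explicitly. Euclid's algorithm: 74 = 1·57 + 17, 57 = 3·17 + 6, 17 = 2·6 + 5, 6 = 1·5 + 1; back-substituting gives 1 = 13·57 − 10·74, so 57⁻¹ ≡ 13 (mod 74).
Then y ↦ 13(y − 2) is a two-sided inverse to ψ, so every y ∈ ℤ/74ℤ has a preimage.
Therefore ψ is bijective.
Since ψ is bijective, we compute ψ⁻¹(67): solve 57x + 2 ≡ 67 (mod 74), i.e. 57x ≡ 65 (mod 74).
Multiplying by 57⁻¹ = 13 gives x ≡ 13·65 = 845 = 11·74 + 31 ≡ 31 (mod 74).
Check: ψ(31) = 57·31 + 2 = 1769 = 23·74 + 67 ≡ 67 (mod 74).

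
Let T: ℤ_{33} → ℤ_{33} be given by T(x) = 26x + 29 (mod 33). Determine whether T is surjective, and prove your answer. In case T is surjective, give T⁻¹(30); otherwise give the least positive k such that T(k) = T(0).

Since gcd(26, 33) = 1, 26 is invertible modulo 33. Euclid's algorithm: 33 = 1·26 + 7, 26 = 3·7 + 5, 7 = 1·5 + 2, 5 = 2·2 + 1; back-substituting gives 1 = 14·26 − 11·33, so 26⁻¹ ≡ 14 (mod 33).
Then y ↦ 14(y − 29) is a two-sided inverse to T, so every y ∈ ℤ_{33} has a preimage.
Hence T is surjective.
Since T is surjective, we find T⁻¹(30): we need 26x ≡ 30 − 29 ≡ 1 (mod 33). Using 26⁻¹ = 14: x ≡ 14·1 = 14, so x = 14.
Check: T(14) = 26·14 + 29 = 393 = 11·33 + 30 ≡ 30 (mod 33).

14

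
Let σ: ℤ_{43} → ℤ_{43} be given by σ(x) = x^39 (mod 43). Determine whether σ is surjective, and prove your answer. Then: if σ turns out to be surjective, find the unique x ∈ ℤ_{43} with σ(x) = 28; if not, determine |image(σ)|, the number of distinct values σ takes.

15

σ(1) = 1^39 = 1.
σ(6): Repeated squaring mod 43: 6^1 ≡ 6, 6^2 ≡ 6² = 36, 6^4 ≡ 36² = 1296 ≡ 6, 6^8 ≡ 6² = 36, 6^16 ≡ 36² = 1296 ≡ 6, 6^32 ≡ 6² = 36. Since 39 = 32 + 4 + 2 + 1, 6^39 ≡ 36·6·36·6: 36·6 = 216 ≡ 1, then 1·36 = 36, then 36·6 = 216 ≡ 1. So 6^39 ≡ 1 (mod 43).
So σ(1) = σ(6) = 1 while 1 ≠ 6, hence σ is not injective.
A non-injective map from the 43-element set ℤ_{43} to itself takes at most 42 distinct values, so it cannot be surjective. Therefore σ is not surjective.
Since σ is not surjective, we determine |image(σ)|. Computing x^39 mod 43 for each x (by repeated squaring, reducing mod 43 at every step), the values σ(0), σ(1), …, σ(42) are: 0, 1, 27, 8, 41, 32, 1, 42, 32, 21, 4, 21, 27, 11, 16, 41, 4, 4, 8, 2, 22, 35, 8, 21, 41, 35, 39, 39, 2, 27, 32, 16, 22, 39, 22, 11, 1, 42, 11, 2, 35, 16, 42.
The distinct values are {0, 1, 2, 4, 8, 11, 16, 21, 22, 27, 32, 35, 39, 41, 42}; there are 15 of them.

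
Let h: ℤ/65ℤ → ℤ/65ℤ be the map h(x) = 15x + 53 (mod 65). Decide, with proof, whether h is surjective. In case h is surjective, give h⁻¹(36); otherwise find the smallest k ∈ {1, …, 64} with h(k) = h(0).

13

Recall: h is surjective if every y in the codomain equals h(x) for some x in the domain.
Since gcd(15, 65) = 5, we have 15x ≡ 0 (mod 5) for all x, so h(x) ≡ 3 (mod 5).
But 0 ≢ 3 (mod 5), so 0 ∈ ℤ/65ℤ has no preimage. Hence h is not surjective.
Since h is not surjective, we find the least positive k with h(k) = h(0): this means 15k ≡ 0 (mod 65), i.e. 65 ∣ 15k. Since gcd(15, 65) = 5, dividing through by 5 this holds exactly when 13 ∣ 3k, and as gcd(3, 13) = 1, exactly when 13 ∣ k.
The smallest positive such k is 13.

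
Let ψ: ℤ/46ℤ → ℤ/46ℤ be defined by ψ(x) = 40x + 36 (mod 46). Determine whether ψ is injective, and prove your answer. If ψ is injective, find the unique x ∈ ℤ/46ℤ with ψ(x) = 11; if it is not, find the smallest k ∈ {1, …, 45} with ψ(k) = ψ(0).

We have gcd(40, 46) = 2 > 1. Taking s = 0 and t = 23: ψ(0) = 36 and ψ(23) = 40·23 + 36 = 956 ≡ 36 (mod 46).
So ψ(0) = ψ(23) while 0 ≠ 23, so ψ is not injective.
Since ψ is not injective, we find the least positive k with ψ(k) = ψ(0): this means 40k ≡ 0 (mod 46), i.e. 46 ∣ 40k. Since gcd(40, 46) = 2, dividing through by 2 this holds exactly when 23 ∣ 20k, and as gcd(20, 23) = 1, exactly when 23 ∣ k.
The smallest positive such k is 23.

23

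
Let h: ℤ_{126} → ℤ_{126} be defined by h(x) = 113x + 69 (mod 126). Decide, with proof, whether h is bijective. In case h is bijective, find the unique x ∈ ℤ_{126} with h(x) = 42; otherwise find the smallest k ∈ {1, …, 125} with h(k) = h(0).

99

Recall: h is injective if h(s) = h(t) implies s = t.
If h(s) = h(t), then 113s ≡ 113t (mod 126). Because gcd(113, 126) = 1, we may cancel 113 to get s ≡ t (mod 126).
We now compute 113⁻¹ mod 126 explicitly. Euclid's algorithm: 126 = 1·113 + 13, 113 = 8·13 + 9, 13 = 1·9 + 4, 9 = 2·4 + 1; back-substituting gives 1 = 29·113 − 26·126, so 113⁻¹ ≡ 29 (mod 126).
For any y ∈ ℤ_{126}, x = 29(y − 69) mod 126 satisfies h(x) = 113·29(y − 69) + 69 ≡ y (since 113·29 ≡ 1 mod 126). So every y has a preimage.
Hence h is bijective.
Since h is bijective, we compute h⁻¹(42): solve 113x + 69 ≡ 42 (mod 126), i.e. 113x ≡ 99 (mod 126).
Multiplying by 113⁻¹ = 29 gives x ≡ 29·99 = 2871 = 22·126 + 99 ≡ 99 (mod 126).
Check: h(99) = 113·99 + 69 = 11256 = 89·126 + 42 ≡ 42 (mod 126).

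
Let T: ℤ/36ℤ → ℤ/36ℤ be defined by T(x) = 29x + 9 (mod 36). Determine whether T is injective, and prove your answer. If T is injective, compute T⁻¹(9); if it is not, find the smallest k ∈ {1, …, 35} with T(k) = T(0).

0

Recall that T is injective if T(u) = T(v) implies u = v.
Suppose T(u) = T(v) in ℤ/36ℤ. Then 29u + 9 ≡ 29v + 9 (mod 36), hence 29(u − v) ≡ 0 (mod 36).
Since gcd(29, 36) = 1, 29 is invertible modulo 36, thus u − v ≡ 0 (mod 36), i.e. u = v.
Therefore T is injective.
We now compute 29⁻¹ mod 36 explicitly. Euclid's algorithm: 36 = 1·29 + 7, 29 = 4·7 + 1; back-substituting gives 1 = 5·29 − 4·36, so 29⁻¹ ≡ 5 (mod 36).
Since T is injective, we compute T⁻¹(9): solve 29x + 9 ≡ 9 (mod 36), i.e. 29x ≡ 0 (mod 36).
Multiplying by 29⁻¹ = 5 gives x ≡ 5·0 = 0 ≡ 0 (mod 36).
Check: T(0) = 29·0 + 9 = 9 ≡ 9 (mod 36).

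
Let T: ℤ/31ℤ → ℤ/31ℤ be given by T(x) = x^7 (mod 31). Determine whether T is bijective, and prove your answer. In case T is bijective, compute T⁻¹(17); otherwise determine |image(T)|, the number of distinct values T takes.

Since 31 is prime, the nonzero elements of ℤ/31ℤ form a cyclic group of order 30.
As gcd(7, 30) = 1, raising to the 7th power is a bijection on this group: if a^7 ≡ b^7 then (ab^{−1})^7 = 1, and the only element of order dividing gcd(7, 30) = 1 is 1, so a = b.
With T(0) = 0 this makes T injective on all of ℤ/31ℤ, hence bijective (finite equal-size domain and codomain). In particular T is bijective.
Since T is bijective, we find the preimage of 17. The inverse of x ↦ x^7 on (ℤ/31ℤ)^× is x ↦ x^13, because 7·13 = 91 = 3·30 + 1 ≡ 1 (mod 30) and x^{30} = 1 for x ≠ 0 (Fermat). So T⁻¹(17) = 17^13 mod 31.
Repeated squaring mod 31: 17^1 ≡ 17, 17^2 ≡ 17² = 289 ≡ 10, 17^4 ≡ 10² = 100 ≡ 7, 17^8 ≡ 7² = 49 ≡ 18. Since 13 = 8 + 4 + 1, 17^13 ≡ 18·7·17: 18·7 = 126 ≡ 2, then 2·17 = 34 ≡ 3. So 17^13 ≡ 3 (mod 31).
Hence T⁻¹(17) = 3.

3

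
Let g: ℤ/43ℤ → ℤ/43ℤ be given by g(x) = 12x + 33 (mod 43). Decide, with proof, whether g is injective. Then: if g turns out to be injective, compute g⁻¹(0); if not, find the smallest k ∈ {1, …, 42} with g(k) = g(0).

8

Suppose g(x_1) = g(x_2) in ℤ/43ℤ. Then 12x_1 + 33 ≡ 12x_2 + 33 (mod 43), hence 12(x_1 − x_2) ≡ 0 (mod 43).
Since gcd(12, 43) = 1, 12 is invertible modulo 43, thus x_1 − x_2 ≡ 0 (mod 43), i.e. x_1 = x_2.
So g is injective.
We now compute 12⁻¹ mod 43 explicitly. Euclid's algorithm: 43 = 3·12 + 7, 12 = 1·7 + 5, 7 = 1·5 + 2, 5 = 2·2 + 1; back-substituting gives 1 = 18·12 − 5·43, so 12⁻¹ ≡ 18 (mod 43).
Since g is injective, we compute g⁻¹(0): solve 12x + 33 ≡ 0 (mod 43), i.e. 12x ≡ 10 (mod 43).
Multiplying by 12⁻¹ = 18 gives x ≡ 18·10 = 180 = 4·43 + 8 ≡ 8 (mod 43).
Check: g(8) = 12·8 + 33 = 129 = 3·43 + 0 ≡ 0 (mod 43).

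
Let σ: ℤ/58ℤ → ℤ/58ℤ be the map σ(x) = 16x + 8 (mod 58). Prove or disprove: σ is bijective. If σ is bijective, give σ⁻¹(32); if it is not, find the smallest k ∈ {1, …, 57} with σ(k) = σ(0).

We have gcd(16, 58) = 2 > 1. Taking s = 0 and t = 29: σ(0) = 8 and σ(29) = 16·29 + 8 = 472 ≡ 8 (mod 58).
So σ(0) = σ(29) while 0 ≠ 29, so σ is not injective, hence not bijective.
Since σ is not bijective, we find the least positive k with σ(k) = σ(0): this means 16k ≡ 0 (mod 58), i.e. 58 ∣ 16k. Since gcd(16, 58) = 2, dividing through by 2 this holds exactly when 29 ∣ 8k, and as gcd(8, 29) = 1, exactly when 29 ∣ k.
The smallest positive such k is 29.

29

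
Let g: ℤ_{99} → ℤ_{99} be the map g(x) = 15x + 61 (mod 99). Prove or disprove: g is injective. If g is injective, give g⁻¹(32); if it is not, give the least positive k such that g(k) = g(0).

33

We have gcd(15, 99) = 3 > 1. Taking u = 0 and v = 33: g(0) = 61 and g(33) = 15·33 + 61 = 556 ≡ 61 (mod 99).
So g(0) = g(33) while 0 ≠ 33, hence g is not injective.
Since g is not injective, we find the least positive k with g(k) = g(0): this means 15k ≡ 0 (mod 99), i.e. 99 ∣ 15k. Since gcd(15, 99) = 3, dividing through by 3 this holds exactly when 33 ∣ 5k, and as gcd(5, 33) = 1, exactly when 33 ∣ k.
The smallest positive such k is 33.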